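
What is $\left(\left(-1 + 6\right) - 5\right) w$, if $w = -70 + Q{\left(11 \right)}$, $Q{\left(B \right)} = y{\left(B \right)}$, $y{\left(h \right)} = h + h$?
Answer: $0$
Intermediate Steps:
$y{\left(h \right)} = 2 h$
$Q{\left(B \right)} = 2 B$
$w = -48$ ($w = -70 + 2 \cdot 11 = -70 + 22 = -48$)
$\left(\left(-1 + 6\right) - 5\right) w = \left(\left(-1 + 6\right) - 5\right) \left(-48\right) = \left(5 - 5\right) \left(-48\right) = 0 \left(-48\right) = 0$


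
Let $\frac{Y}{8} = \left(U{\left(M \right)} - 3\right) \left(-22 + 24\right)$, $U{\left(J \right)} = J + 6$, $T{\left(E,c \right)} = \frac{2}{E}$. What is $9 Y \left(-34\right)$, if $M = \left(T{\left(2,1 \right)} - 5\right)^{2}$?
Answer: $-93024$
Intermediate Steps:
$M = 16$ ($M = \left(\frac{2}{2} - 5\right)^{2} = \left(2 \cdot \frac{1}{2} - 5\right)^{2} = \left(1 - 5\right)^{2} = \left(-4\right)^{2} = 16$)
$U{\left(J \right)} = 6 + J$
$Y = 304$ ($Y = 8 \left(\left(6 + 16\right) - 3\right) \left(-22 + 24\right) = 8 \left(22 - 3\right) 2 = 8 \cdot 19 \cdot 2 = 8 \cdot 38 = 304$)
$9 Y \left(-34\right) = 9 \cdot 304 \left(-34\right) = 2736 \left(-34\right) = -93024$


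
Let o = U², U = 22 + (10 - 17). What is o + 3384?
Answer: 3609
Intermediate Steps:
U = 15 (U = 22 - 7 = 15)
o = 225 (o = 15² = 225)
o + 3384 = 225 + 3384 = 3609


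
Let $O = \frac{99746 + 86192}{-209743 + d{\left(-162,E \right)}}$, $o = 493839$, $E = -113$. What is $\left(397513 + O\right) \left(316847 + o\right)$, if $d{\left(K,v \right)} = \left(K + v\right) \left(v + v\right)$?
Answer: $\frac{47562907305395906}{147593} \approx 3.2226 \cdot 10^{11}$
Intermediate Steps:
$d{\left(K,v \right)} = 2 v \left(K + v\right)$ ($d{\left(K,v \right)} = \left(K + v\right) 2 v = 2 v \left(K + v\right)$)
$O = - \frac{185938}{147593}$ ($O = \frac{99746 + 86192}{-209743 + 2 \left(-113\right) \left(-162 - 113\right)} = \frac{185938}{-209743 + 2 \left(-113\right) \left(-275\right)} = \frac{185938}{-209743 + 62150} = \frac{185938}{-147593} = 185938 \left(- \frac{1}{147593}\right) = - \frac{185938}{147593} \approx -1.2598$)
$\left(397513 + O\right) \left(316847 + o\right) = \left(397513 - \frac{185938}{147593}\right) \left(316847 + 493839\right) = \frac{58669950271}{147593} \cdot 810686 = \frac{47562907305395906}{147593}$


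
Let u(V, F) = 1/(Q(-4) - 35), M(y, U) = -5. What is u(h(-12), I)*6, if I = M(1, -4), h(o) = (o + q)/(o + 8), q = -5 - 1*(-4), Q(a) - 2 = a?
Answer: -6/37 ≈ -0.16216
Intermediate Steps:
Q(a) = 2 + a
q = -1 (q = -5 + 4 = -1)
h(o) = (-1 + o)/(8 + o) (h(o) = (o - 1)/(o + 8) = (-1 + o)/(8 + o))
I = -5
u(V, F) = -1/37 (u(V, F) = 1/((2 - 4) - 35) = 1/(-2 - 35) = 1/(-37) = -1/37)
u(h(-12), I)*6 = -1/37*6 = -6/37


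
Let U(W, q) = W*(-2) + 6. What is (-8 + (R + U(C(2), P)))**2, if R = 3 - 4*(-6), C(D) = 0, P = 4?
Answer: 625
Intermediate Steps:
U(W, q) = 6 - 2*W (U(W, q) = -2*W + 6 = 6 - 2*W)
R = 27 (R = 3 + 24 = 27)
(-8 + (R + U(C(2), P)))**2 = (-8 + (27 + (6 - 2*0)))**2 = (-8 + (27 + (6 + 0)))**2 = (-8 + (27 + 6))**2 = (-8 + 33)**2 = 25**2 = 625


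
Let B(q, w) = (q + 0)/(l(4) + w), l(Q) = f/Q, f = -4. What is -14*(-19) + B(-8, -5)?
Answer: 802/3 ≈ 267.33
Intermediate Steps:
l(Q) = -4/Q
B(q, w) = q/(-1 + w) (B(q, w) = (q + 0)/(-4/4 + w) = q/(-4*¼ + w) = q/(-1 + w))
-14*(-19) + B(-8, -5) = -14*(-19) - 8/(-1 - 5) = 266 - 8/(-6) = 266 - 8*(-⅙) = 266 + 4/3 = 802/3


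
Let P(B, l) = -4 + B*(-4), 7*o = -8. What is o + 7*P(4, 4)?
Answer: -988/7 ≈ -141.14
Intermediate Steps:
o = -8/7 (o = (⅐)*(-8) = -8/7 ≈ -1.1429)
P(B, l) = -4 - 4*B
o + 7*P(4, 4) = -8/7 + 7*(-4 - 4*4) = -8/7 + 7*(-4 - 16) = -8/7 + 7*(-20) = -8/7 - 140 = -988/7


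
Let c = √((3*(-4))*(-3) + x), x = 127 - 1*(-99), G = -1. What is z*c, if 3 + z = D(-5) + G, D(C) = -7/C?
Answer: -13*√262/5 ≈ -42.085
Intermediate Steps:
x = 226 (x = 127 + 99 = 226)
z = -13/5 (z = -3 + (-7/(-5) - 1) = -3 + (-7*(-⅕) - 1) = -3 + (7/5 - 1) = -3 + ⅖ = -13/5 ≈ -2.6000)
c = √262 (c = √((3*(-4))*(-3) + 226) = √(-12*(-3) + 226) = √(36 + 226) = √262 ≈ 16.186)
z*c = -13*√262/5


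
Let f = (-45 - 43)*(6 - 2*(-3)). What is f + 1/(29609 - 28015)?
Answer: -1683263/1594 ≈ -1056.0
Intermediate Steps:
f = -1056 (f = -88*(6 + 6) = -88*12 = -1056)
f + 1/(29609 - 28015) = -1056 + 1/(29609 - 28015) = -1056 + 1/1594 = -1683263/1594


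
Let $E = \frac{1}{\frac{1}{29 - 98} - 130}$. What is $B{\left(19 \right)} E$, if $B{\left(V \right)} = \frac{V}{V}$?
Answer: $- \frac{69}{8971} \approx -0.0076915$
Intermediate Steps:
$B{\left(V \right)} = 1$
$E = - \frac{69}{8971}$ ($E = \frac{1}{\frac{1}{-69} - 130} = \frac{1}{- \frac{1}{69} - 130} = \frac{1}{- \frac{8971}{69}} = - \frac{69}{8971} \approx -0.0076915$)
$B{\left(19 \right)} E = 1 \left(- \frac{69}{8971}\right) = - \frac{69}{8971}$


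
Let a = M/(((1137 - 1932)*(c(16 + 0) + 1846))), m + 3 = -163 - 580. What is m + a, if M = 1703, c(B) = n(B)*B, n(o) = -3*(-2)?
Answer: -1151743643/1543890 ≈ -746.00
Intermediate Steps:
n(o) = 6
c(B) = 6*B
m = -746 (m = -3 + (-163 - 580) = -3 - 743 = -746)
a = -1703/1543890 (a = 1703/(((1137 - 1932)*(6*(16 + 0) + 1846))) = 1703/((-795*(6*16 + 1846))) = 1703/((-795*(96 + 1846))) = 1703/((-795*1942)) = 1703/(-1543890) = 1703*(-1/1543890) = -1703/1543890 ≈ -0.0011031)
m + a = -746 - 1703/1543890 = -1151743643/1543890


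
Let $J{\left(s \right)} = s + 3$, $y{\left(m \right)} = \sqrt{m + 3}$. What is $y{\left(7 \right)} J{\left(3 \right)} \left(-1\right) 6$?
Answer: $- 36 \sqrt{10} \approx -113.84$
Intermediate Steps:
$y{\left(m \right)} = \sqrt{3 + m}$
$J{\left(s \right)} = 3 + s$
$y{\left(7 \right)} J{\left(3 \right)} \left(-1\right) 6 = \sqrt{3 + 7} \left(3 + 3\right) \left(-1\right) 6 = \sqrt{10} \cdot 6 \left(-1\right) 6 = \sqrt{10} \left(\left(-6\right) 6\right) = \sqrt{10} \left(-36\right) = - 36 \sqrt{10}$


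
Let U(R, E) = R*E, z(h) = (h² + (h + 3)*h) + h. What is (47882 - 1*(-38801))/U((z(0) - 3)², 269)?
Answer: 86683/2421 ≈ 35.805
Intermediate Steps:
z(h) = h + h² + h*(3 + h) (z(h) = (h² + (3 + h)*h) + h = (h² + h*(3 + h)) + h = h + h² + h*(3 + h))
U(R, E) = E*R
(47882 - 1*(-38801))/U((z(0) - 3)², 269) = (47882 - 1*(-38801))/((269*(2*0*(2 + 0) - 3)²)) = (47882 + 38801)/((269*(2*0*2 - 3)²)) = 86683/((269*(0 - 3)²)) = 86683/((269*(-3)²)) = 86683/((269*9)) = 86683/2421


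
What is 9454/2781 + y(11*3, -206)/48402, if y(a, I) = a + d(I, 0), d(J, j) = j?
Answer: 50853809/14956218 ≈ 3.4002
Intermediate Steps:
y(a, I) = a (y(a, I) = a + 0 = a)
9454/2781 + y(11*3, -206)/48402 = 9454/2781 + (11*3)/48402 = 9454*(1/2781) + 33*(1/48402) = 9454/2781 + 11/16134 = 50853809/14956218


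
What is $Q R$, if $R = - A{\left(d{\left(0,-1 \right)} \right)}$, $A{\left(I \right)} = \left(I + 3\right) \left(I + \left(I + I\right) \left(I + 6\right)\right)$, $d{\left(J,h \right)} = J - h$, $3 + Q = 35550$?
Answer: $-2132820$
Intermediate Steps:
$Q = 35547$ ($Q = -3 + 35550 = 35547$)
$A{\left(I \right)} = \left(3 + I\right) \left(I + 2 I \left(6 + I\right)\right)$
$R = -60$ ($R = - \left(0 - -1\right) \left(39 + 2 \left(0 - -1\right)^{2} + 19 \left(0 - -1\right)\right) = - \left(0 + 1\right) \left(39 + 2 \left(0 + 1\right)^{2} + 19 \left(0 + 1\right)\right) = - 1 \left(39 + 2 \cdot 1^{2} + 19 \cdot 1\right) = - 1 \left(39 + 2 \cdot 1 + 19\right) = - 1 \left(39 + 2 + 19\right) = - 1 \cdot 60 = \left(-1\right) 60 = -60$)
$Q R = 35547 \left(-60\right) = -2132820$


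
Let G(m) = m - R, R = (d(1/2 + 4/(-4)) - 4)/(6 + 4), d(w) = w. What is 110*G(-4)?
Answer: -781/2 ≈ -390.50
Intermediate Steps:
R = -9/20 (R = ((1/2 + 4/(-4)) - 4)/(6 + 4) = ((1*(½) + 4*(-¼)) - 4)/10 = ((½ - 1) - 4)*(⅒) = (-½ - 4)*(⅒) = -9/2*⅒ = -9/20 ≈ -0.45000)
G(m) = 9/20 + m (G(m) = m - 1*(-9/20) = m + 9/20 = 9/20 + m)
110*G(-4) = 110*(9/20 - 4) = 110*(-71/20) = -781/2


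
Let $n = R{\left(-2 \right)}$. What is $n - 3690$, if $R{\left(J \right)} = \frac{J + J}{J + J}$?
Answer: $-3689$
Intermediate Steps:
$R{\left(J \right)} = 1$ ($R{\left(J \right)} = \frac{2 J}{2 J} = 2 J \frac{1}{2 J} = 1$)
$n = 1$
$n - 3690 = 1 - 3690 = -3689$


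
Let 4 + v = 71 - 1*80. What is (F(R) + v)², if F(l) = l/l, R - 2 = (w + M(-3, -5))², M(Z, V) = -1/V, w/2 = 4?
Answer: 144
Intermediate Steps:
w = 8 (w = 2*4 = 8)
v = -13 (v = -4 + (71 - 1*80) = -4 + (71 - 80) = -4 - 9 = -13)
R = 1731/25 (R = 2 + (8 - 1/(-5))² = 2 + (8 - 1*(-⅕))² = 2 + (8 + ⅕)² = 2 + (41/5)² = 2 + 1681/25 = 1731/25 ≈ 69.240)
F(l) = 1
(F(R) + v)² = (1 - 13)² = (-12)² = 144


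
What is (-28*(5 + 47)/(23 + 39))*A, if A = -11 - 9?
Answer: 14560/31 ≈ 469.68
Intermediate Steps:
A = -20
(-28*(5 + 47)/(23 + 39))*A = -28*(5 + 47)/(23 + 39)*(-20) = -1456/62*(-20) = -28*26/31*(-20) = -728/31*(-20) = 14560/31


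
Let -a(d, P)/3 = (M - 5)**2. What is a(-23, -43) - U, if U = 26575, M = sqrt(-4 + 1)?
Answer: -26641 + 30*I*sqrt(3) ≈ -26641.0 + 51.962*I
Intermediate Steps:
M = I*sqrt(3) (M = sqrt(-3) = I*sqrt(3) ≈ 1.732*I)
a(d, P) = -3*(-5 + I*sqrt(3))**2 (a(d, P) = -3*(I*sqrt(3) - 5)**2 = -3*(-5 + I*sqrt(3))**2)
a(-23, -43) - U = (-66 + 30*I*sqrt(3)) - 1*26575 = (-66 + 30*I*sqrt(3)) - 26575 = -26641 + 30*I*sqrt(3)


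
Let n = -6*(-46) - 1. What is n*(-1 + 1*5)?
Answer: 1100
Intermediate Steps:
n = 275 (n = 276 - 1 = 275)
n*(-1 + 1*5) = 275*(-1 + 1*5) = 275*(-1 + 5) = 275*4 = 1100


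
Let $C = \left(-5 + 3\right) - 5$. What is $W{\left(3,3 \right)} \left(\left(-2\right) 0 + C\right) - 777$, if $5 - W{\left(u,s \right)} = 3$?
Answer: $-791$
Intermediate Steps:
$C = -7$ ($C = -2 - 5 = -7$)
$W{\left(u,s \right)} = 2$ ($W{\left(u,s \right)} = 5 - 3 = 2$)
$W{\left(3,3 \right)} \left(\left(-2\right) 0 + C\right) - 777 = 2 \left(\left(-2\right) 0 - 7\right) - 777 = 2 \left(0 - 7\right) - 777 = 2 \left(-7\right) - 777 = -14 - 777 = -791$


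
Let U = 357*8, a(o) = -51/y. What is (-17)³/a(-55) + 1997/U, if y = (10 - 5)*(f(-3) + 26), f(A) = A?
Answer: 10547239/952 ≈ 11079.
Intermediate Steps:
y = 115 (y = (10 - 5)*(-3 + 26) = 5*23 = 115)
a(o) = -51/115
U = 2856
(-17)³/a(-55) + 1997/U = (-17)³/(-51/115) + 1997/2856 = -4913*(-115/51) + 1997*(1/2856) = 33235/3 + 1997/2856 = 10547239/952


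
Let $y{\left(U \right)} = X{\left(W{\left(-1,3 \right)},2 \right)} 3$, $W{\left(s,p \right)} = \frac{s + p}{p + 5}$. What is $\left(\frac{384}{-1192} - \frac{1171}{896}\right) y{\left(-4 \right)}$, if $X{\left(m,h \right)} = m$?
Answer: $- \frac{652461}{534016} \approx -1.2218$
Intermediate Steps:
$W{\left(s,p \right)} = \frac{p + s}{5 + p}$
$y{\left(U \right)} = \frac{3}{4}$ ($y{\left(U \right)} = \frac{3 - 1}{5 + 3} \cdot 3 = \frac{1}{8} \cdot 2 \cdot 3 = \frac{1}{4} \cdot 3 = \frac{3}{4}$)
$\left(\frac{384}{-1192} - \frac{1171}{896}\right) y{\left(-4 \right)} = \left(\frac{384}{-1192} - \frac{1171}{896}\right) \frac{3}{4} = \left(384 \left(- \frac{1}{1192}\right) - \frac{1171}{896}\right) \frac{3}{4} = \left(- \frac{48}{149} - \frac{1171}{896}\right) \frac{3}{4} = \left(- \frac{217487}{133504}\right) \frac{3}{4} = - \frac{652461}{534016}$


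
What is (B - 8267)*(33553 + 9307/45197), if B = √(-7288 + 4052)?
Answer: -12536940618216/45197 + 3033008496*I*√809/45197 ≈ -2.7738e+8 + 1.9087e+6*I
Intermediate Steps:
B = 2*I*√809 (B = √(-3236) = 2*I*√809 ≈ 56.886*I)
(B - 8267)*(33553 + 9307/45197) = (2*I*√809 - 8267)*(33553 + 9307/45197) = (-8267 + 2*I*√809)*(33553 + 9307*(1/45197)) = (-8267 + 2*I*√809)*(33553 + 9307/45197) = (-8267 + 2*I*√809)*(1516504248/45197) = -12536940618216/45197 + 3033008496*I*√809/45197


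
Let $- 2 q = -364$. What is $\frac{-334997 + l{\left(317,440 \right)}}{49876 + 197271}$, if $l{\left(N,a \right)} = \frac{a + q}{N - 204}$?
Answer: $- \frac{37854039}{27927611} \approx -1.3554$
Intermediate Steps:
$q = 182$ ($q = \left(- \frac{1}{2}\right) \left(-364\right) = 182$)
$l{\left(N,a \right)} = \frac{182 + a}{-204 + N}$ ($l{\left(N,a \right)} = \frac{a + 182}{N - 204} = \frac{182 + a}{-204 + N}$)
$\frac{-334997 + l{\left(317,440 \right)}}{49876 + 197271} = \frac{-334997 + \frac{182 + 440}{-204 + 317}}{49876 + 197271} = \frac{-334997 + \frac{1}{113} \cdot 622}{247147} = \left(-334997 + \frac{1}{113} \cdot 622\right) \frac{1}{247147} = \left(-334997 + \frac{622}{113}\right) \frac{1}{247147} = \left(- \frac{37854039}{113}\right) \frac{1}{247147} = - \frac{37854039}{27927611}$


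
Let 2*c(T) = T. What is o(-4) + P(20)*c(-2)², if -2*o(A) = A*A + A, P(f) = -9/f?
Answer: -129/20 ≈ -6.4500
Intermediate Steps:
c(T) = T/2
o(A) = -A/2 - A²/2 (o(A) = -(A*A + A)/2 = -(A² + A)/2 = -(A + A²)/2 = -A/2 - A²/2)
o(-4) + P(20)*c(-2)² = -½*(-4)*(1 - 4) + (-9/20)*((½)*(-2))² = -½*(-4)*(-3) - 9*1/20*(-1)² = -6 - 9/20*1 = -6 - 9/20 = -129/20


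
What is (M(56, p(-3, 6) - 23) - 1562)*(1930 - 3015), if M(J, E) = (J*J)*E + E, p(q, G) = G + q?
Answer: 69767670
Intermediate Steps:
M(J, E) = E + E*J**2 (M(J, E) = J**2*E + E = E*J**2 + E = E + E*J**2)
(M(56, p(-3, 6) - 23) - 1562)*(1930 - 3015) = (((6 - 3) - 23)*(1 + 56**2) - 1562)*(1930 - 3015) = ((3 - 23)*(1 + 3136) - 1562)*(-1085) = (-20*3137 - 1562)*(-1085) = (-62740 - 1562)*(-1085) = -64302*(-1085) = 69767670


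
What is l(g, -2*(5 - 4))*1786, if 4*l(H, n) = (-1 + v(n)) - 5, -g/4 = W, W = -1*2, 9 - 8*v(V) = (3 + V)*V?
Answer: -33041/16 ≈ -2065.1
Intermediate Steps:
v(V) = 9/8 - V*(3 + V)/8 (v(V) = 9/8 - (3 + V)*V/8 = 9/8 - V*(3 + V)/8)
W = -2
g = 8 (g = -4*(-2) = 8)
l(H, n) = -39/32 - 3*n/32 - n²/32 (l(H, n) = ((-1 + (9/8 - 3*n/8 - n²/8)) - 5)/4 = ((⅛ - 3*n/8 - n²/8) - 5)/4 = (-39/8 - 3*n/8 - n²/8)/4 = -39/32 - 3*n/32 - n²/32)
l(g, -2*(5 - 4))*1786 = (-39/32 - (-3)*(5 - 4)/16 - 4*(5 - 4)²/32)*1786 = (-39/32 - (-3)/16 - (-2*1)²/32)*1786 = (-39/32 - 3/32*(-2) - 1/32*(-2)²)*1786 = (-39/32 + 3/16 - 1/32*4)*1786 = (-39/32 + 3/16 - ⅛)*1786 = -37/32*1786 = -33041/16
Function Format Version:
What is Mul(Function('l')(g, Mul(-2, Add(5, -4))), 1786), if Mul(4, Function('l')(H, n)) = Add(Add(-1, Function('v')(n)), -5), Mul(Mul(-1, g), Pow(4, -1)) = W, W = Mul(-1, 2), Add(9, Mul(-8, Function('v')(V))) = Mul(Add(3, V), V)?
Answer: Rational(-33041, 16) ≈ -2065.1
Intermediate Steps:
Function('v')(V) = Add(Rational(9, 8), Mul(Rational(-1, 8), V, Add(3, V))) (Function('v')(V) = Add(Rational(9, 8), Mul(Rational(-1, 8), Mul(Add(3, V), V))) = Add(Rational(9, 8), Mul(Rational(-1, 8), Mul(V, Add(3, V)))) = Add(Rational(9, 8), Mul(Rational(-1, 8), V, Add(3, V))))
W = -2
g = 8 (g = Mul(-4, -2) = 8)
Function('l')(H, n) = Add(Rational(-39, 32), Mul(Rational(-3, 32), n), Mul(Rational(-1, 32), Pow(n, 2))) (Function('l')(H, n) = Mul(Rational(1, 4), Add(Add(-1, Add(Rational(9, 8), Mul(Rational(-3, 8), n), Mul(Rational(-1, 8), Pow(n, 2)))), -5)) = Mul(Rational(1, 4), Add(Add(Rational(1, 8), Mul(Rational(-3, 8), n), Mul(Rational(-1, 8), Pow(n, 2))), -5)) = Mul(Rational(1, 4), Add(Rational(-39, 8), Mul(Rational(-3, 8), n), Mul(Rational(-1, 8), Pow(n, 2)))) = Add(Rational(-39, 32), Mul(Rational(-3, 32), n), Mul(Rational(-1, 32), Pow(n, 2))))
Mul(Function('l')(g, Mul(-2, Add(5, -4))), 1786) = Mul(Add(Rational(-39, 32), Mul(Rational(-3, 32), Mul(-2, Add(5, -4))), Mul(Rational(-1, 32), Pow(Mul(-2, Add(5, -4)), 2))), 1786) = Mul(Add(Rational(-39, 32), Mul(Rational(-3, 32), Mul(-2, 1)), Mul(Rational(-1, 32), Pow(Mul(-2, 1), 2))), 1786) = Mul(Add(Rational(-39, 32), Mul(Rational(-3, 32), -2), Mul(Rational(-1, 32), Pow(-2, 2))), 1786) = Mul(Add(Rational(-39, 32), Rational(3, 16), Mul(Rational(-1, 32), 4)), 1786) = Mul(Add(Rational(-39, 32), Rational(3, 16), Rational(-1, 8)), 1786) = Mul(Rational(-37, 32), 1786) = Rational(-33041, 16)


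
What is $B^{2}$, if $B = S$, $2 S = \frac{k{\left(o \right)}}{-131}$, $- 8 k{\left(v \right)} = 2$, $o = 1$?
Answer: $\frac{1}{1098304} \approx 9.105 \cdot 10^{-7}$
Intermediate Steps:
$k{\left(v \right)} = - \frac{1}{4}$ ($k{\left(v \right)} = \left(- \frac{1}{8}\right) 2 = - \frac{1}{4}$)
$S = \frac{1}{1048}$ ($S = \frac{\left(- \frac{1}{4}\right) \frac{1}{-131}}{2} = \frac{\left(- \frac{1}{4}\right) \left(- \frac{1}{131}\right)}{2} = \frac{1}{2} \cdot \frac{1}{524} = \frac{1}{1048} \approx 0.0009542$)
$B = \frac{1}{1048} \approx 0.0009542$
$B^{2} = \left(\frac{1}{1048}\right)^{2} = \frac{1}{1098304}$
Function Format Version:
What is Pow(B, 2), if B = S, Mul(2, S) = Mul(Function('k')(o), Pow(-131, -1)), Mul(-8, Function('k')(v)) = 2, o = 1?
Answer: Rational(1, 1098304) ≈ 9.1050e-7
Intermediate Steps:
Function('k')(v) = Rational(-1, 4) (Function('k')(v) = Mul(Rational(-1, 8), 2) = Rational(-1, 4))
S = Rational(1, 1048) (S = Mul(Rational(1, 2), Mul(Rational(-1, 4), Pow(-131, -1))) = Mul(Rational(1, 2), Mul(Rational(-1, 4), Rational(-1, 131))) = Mul(Rational(1, 2), Rational(1, 524)) = Rational(1, 1048) ≈ 0.00095420)
B = Rational(1, 1048) ≈ 0.00095420
Pow(B, 2) = Pow(Rational(1, 1048), 2) = Rational(1, 1098304)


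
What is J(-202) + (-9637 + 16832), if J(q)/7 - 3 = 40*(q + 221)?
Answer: 12536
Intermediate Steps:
J(q) = 61901 + 280*q (J(q) = 21 + 7*(40*(q + 221)) = 21 + 7*(40*(221 + q)) = 21 + 7*(8840 + 40*q) = 21 + (61880 + 280*q) = 61901 + 280*q)
J(-202) + (-9637 + 16832) = (61901 + 280*(-202)) + (-9637 + 16832) = (61901 - 56560) + 7195 = 5341 + 7195 = 12536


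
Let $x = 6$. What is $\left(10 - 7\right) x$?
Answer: $18$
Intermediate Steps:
$\left(10 - 7\right) x = \left(10 - 7\right) 6 = 3 \cdot 6 = 18$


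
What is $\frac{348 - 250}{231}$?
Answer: $\frac{14}{33} \approx 0.42424$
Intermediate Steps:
$\frac{348 - 250}{231} = \left(348 - 250\right) \frac{1}{231} = 98 \cdot \frac{1}{231} = \frac{14}{33}$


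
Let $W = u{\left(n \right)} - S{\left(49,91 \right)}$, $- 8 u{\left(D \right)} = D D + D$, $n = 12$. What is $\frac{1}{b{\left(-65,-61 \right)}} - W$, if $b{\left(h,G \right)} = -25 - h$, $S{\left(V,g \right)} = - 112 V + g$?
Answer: $- \frac{215099}{40} \approx -5377.5$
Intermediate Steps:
$S{\left(V,g \right)} = g - 112 V$
$u{\left(D \right)} = - \frac{D}{8} - \frac{D^{2}}{8}$ ($u{\left(D \right)} = - \frac{D D + D}{8} = - \frac{D^{2} + D}{8} = - \frac{D + D^{2}}{8} = - \frac{D}{8} - \frac{D^{2}}{8}$)
$W = \frac{10755}{2}$ ($W = \left(- \frac{1}{8}\right) 12 \left(1 + 12\right) - \left(91 - 5488\right) = \left(- \frac{1}{8}\right) 12 \cdot 13 - \left(91 - 5488\right) = - \frac{39}{2} - -5397 = - \frac{39}{2} + 5397 = \frac{10755}{2} \approx 5377.5$)
$\frac{1}{b{\left(-65,-61 \right)}} - W = \frac{1}{-25 - -65} - \frac{10755}{2} = \frac{1}{-25 + 65} - \frac{10755}{2} = \frac{1}{40} - \frac{10755}{2} = - \frac{215099}{40}$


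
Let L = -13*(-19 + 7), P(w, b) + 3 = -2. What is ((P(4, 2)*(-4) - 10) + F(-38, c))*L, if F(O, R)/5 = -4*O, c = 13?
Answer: 120120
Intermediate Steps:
P(w, b) = -5 (P(w, b) = -3 - 2 = -5)
F(O, R) = -20*O (F(O, R) = 5*(-4*O) = -20*O)
L = 156 (L = -13*(-12) = 156)
((P(4, 2)*(-4) - 10) + F(-38, c))*L = ((-5*(-4) - 10) - 20*(-38))*156 = ((20 - 10) + 760)*156 = (10 + 760)*156 = 770*156 = 120120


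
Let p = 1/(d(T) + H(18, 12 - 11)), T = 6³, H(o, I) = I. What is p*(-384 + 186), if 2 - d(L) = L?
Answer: 66/71 ≈ 0.92958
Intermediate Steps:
T = 216
d(L) = 2 - L
p = -1/213 (p = 1/((2 - 1*216) + (12 - 11)) = 1/((2 - 216) + 1) = 1/(-214 + 1) = 1/(-213) = -1/213 ≈ -0.0046948)
p*(-384 + 186) = -(-384 + 186)/213 = -1/213*(-198) = 66/71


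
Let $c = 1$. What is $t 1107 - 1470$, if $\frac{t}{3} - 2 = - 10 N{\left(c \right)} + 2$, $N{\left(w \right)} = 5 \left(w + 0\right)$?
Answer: $-154236$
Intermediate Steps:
$N{\left(w \right)} = 5 w$
$t = -138$ ($t = 6 + 3 \left(- 10 \cdot 5 \cdot 1 + 2\right) = 6 + 3 \left(\left(-10\right) 5 + 2\right) = 6 + 3 \left(-50 + 2\right) = 6 + 3 \left(-48\right) = 6 - 144 = -138$)
$t 1107 - 1470 = \left(-138\right) 1107 - 1470 = -152766 - 1470 = -154236$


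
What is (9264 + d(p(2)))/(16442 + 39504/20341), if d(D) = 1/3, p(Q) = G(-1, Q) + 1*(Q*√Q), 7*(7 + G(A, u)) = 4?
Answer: 565337413/1003458678 ≈ 0.56339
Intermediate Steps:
G(A, u) = -45/7 (G(A, u) = -7 + (⅐)*4 = -7 + 4/7 = -45/7)
p(Q) = -45/7 + Q^(3/2) (p(Q) = -45/7 + 1*(Q*√Q) = -45/7 + 1*Q^(3/2) = -45/7 + Q^(3/2))
d(D) = ⅓
(9264 + d(p(2)))/(16442 + 39504/20341) = (9264 + ⅓)/(16442 + 39504/20341) = 27793/(3*(16442 + 39504*(1/20341))) = 27793/(3*(16442 + 39504/20341)) = 27793/(3*(334486226/20341)) = (27793/3)*(20341/334486226) = 565337413/1003458678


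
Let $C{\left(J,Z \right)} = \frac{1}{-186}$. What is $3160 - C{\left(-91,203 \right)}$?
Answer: $\frac{587761}{186} \approx 3160.0$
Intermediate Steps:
$C{\left(J,Z \right)} = - \frac{1}{186}$
$3160 - C{\left(-91,203 \right)} = 3160 - - \frac{1}{186} = 3160 + \frac{1}{186} = \frac{587761}{186}$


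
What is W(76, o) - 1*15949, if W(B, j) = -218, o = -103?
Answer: -16167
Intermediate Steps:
W(76, o) - 1*15949 = -218 - 1*15949 = -218 - 15949 = -16167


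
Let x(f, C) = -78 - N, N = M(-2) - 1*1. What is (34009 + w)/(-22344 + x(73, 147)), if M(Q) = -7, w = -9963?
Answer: -12023/11207 ≈ -1.0728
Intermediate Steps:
N = -8 (N = -7 - 1*1 = -7 - 1 = -8)
x(f, C) = -70 (x(f, C) = -78 - 1*(-8) = -78 + 8 = -70)
(34009 + w)/(-22344 + x(73, 147)) = (34009 - 9963)/(-22344 - 70) = 24046/(-22414) = 24046*(-1/22414) = -12023/11207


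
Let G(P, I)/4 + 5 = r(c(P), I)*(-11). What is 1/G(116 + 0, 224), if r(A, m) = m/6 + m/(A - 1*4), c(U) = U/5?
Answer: -1/2176 ≈ -0.00045956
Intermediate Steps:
c(U) = U/5 (c(U) = U*(1/5) = U/5)
r(A, m) = m/6 + m/(-4 + A) (r(A, m) = m*(1/6) + m/(A - 4) = m/6 + m/(-4 + A))
G(P, I) = -20 - 22*I*(2 + P/5)/(3*(-4 + P/5)) (G(P, I) = -20 + 4*((I*(2 + P/5)/(6*(-4 + P/5)))*(-11)) = -20 + 4*(-11*I*(2 + P/5)/(6*(-4 + P/5))) = -20 - 22*I*(2 + P/5)/(3*(-4 + P/5)))
1/G(116 + 0, 224) = 1/(2*(600 - 30*(116 + 0) - 11*224*(10 + (116 + 0)))/(3*(-20 + (116 + 0)))) = 1/(2*(600 - 30*116 - 11*224*(10 + 116))/(3*(-20 + 116))) = 1/((2/3)*(600 - 3480 - 11*224*126)/96) = 1/((2/3)*(1/96)*(600 - 3480 - 310464)) = 1/((2/3)*(1/96)*(-313344)) = 1/(-2176) = -1/2176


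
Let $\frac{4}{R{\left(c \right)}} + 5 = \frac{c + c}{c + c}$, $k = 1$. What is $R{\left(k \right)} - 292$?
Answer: $-293$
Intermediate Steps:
$R{\left(c \right)} = -1$ ($R{\left(c \right)} = \frac{4}{-5 + \frac{c + c}{c + c}} = \frac{4}{-5 + \frac{2 c}{2 c}} = \frac{4}{-5 + 2 c \frac{1}{2 c}} = \frac{4}{-5 + 1} = \frac{4}{-4} = 4 \left(- \frac{1}{4}\right) = -1$)
$R{\left(k \right)} - 292 = -1 - 292 = -293$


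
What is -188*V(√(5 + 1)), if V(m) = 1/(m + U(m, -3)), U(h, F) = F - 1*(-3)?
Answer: -94*√6/3 ≈ -76.751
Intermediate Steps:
U(h, F) = 3 + F (U(h, F) = F + 3 = 3 + F)
V(m) = 1/m (V(m) = 1/(m + (3 - 3)) = 1/(m + 0) = 1/m)
-188*V(√(5 + 1)) = -188/√(5 + 1) = -188*√6/6 = -94*√6/3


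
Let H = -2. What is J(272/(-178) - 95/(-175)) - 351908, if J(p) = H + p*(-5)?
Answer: -219236861/623 ≈ -3.5191e+5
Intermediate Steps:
J(p) = -2 - 5*p (J(p) = -2 + p*(-5) = -2 - 5*p)
J(272/(-178) - 95/(-175)) - 351908 = (-2 - 5*(272/(-178) - 95/(-175))) - 351908 = (-2 - 5*(272*(-1/178) - 95*(-1/175))) - 351908 = (-2 - 5*(-136/89 + 19/35)) - 351908 = (-2 - 5*(-3069/3115)) - 351908 = (-2 + 3069/623) - 351908 = 1823/623 - 351908 = -219236861/623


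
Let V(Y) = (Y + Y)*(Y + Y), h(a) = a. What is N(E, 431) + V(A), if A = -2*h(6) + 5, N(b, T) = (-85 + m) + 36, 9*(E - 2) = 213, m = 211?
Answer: 358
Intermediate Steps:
E = 77/3 (E = 2 + (⅑)*213 = 2 + 71/3 = 77/3 ≈ 25.667)
N(b, T) = 162 (N(b, T) = (-85 + 211) + 36 = 126 + 36 = 162)
A = -7 (A = -2*6 + 5 = -12 + 5 = -7)
V(Y) = 4*Y² (V(Y) = (2*Y)*(2*Y) = 4*Y²)
N(E, 431) + V(A) = 162 + 4*(-7)² = 162 + 4*49 = 162 + 196 = 358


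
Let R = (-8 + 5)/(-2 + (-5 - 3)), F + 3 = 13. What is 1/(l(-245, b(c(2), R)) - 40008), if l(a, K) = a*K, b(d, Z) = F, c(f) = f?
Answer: -1/42458 ≈ -2.3553e-5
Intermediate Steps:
F = 10 (F = -3 + 13 = 10)
R = 3/10 (R = -3/(-2 - 8) = -3/(-10) = -3*(-⅒) = 3/10 ≈ 0.30000)
b(d, Z) = 10
l(a, K) = K*a
1/(l(-245, b(c(2), R)) - 40008) = 1/(10*(-245) - 40008) = 1/(-2450 - 40008) = 1/(-42458) = -1/42458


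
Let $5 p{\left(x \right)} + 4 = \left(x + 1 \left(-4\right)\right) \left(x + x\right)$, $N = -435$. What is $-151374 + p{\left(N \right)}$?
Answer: $- \frac{374944}{5} \approx -74989.0$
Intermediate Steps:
$p{\left(x \right)} = - \frac{4}{5} + \frac{2 x \left(-4 + x\right)}{5}$ ($p{\left(x \right)} = - \frac{4}{5} + \frac{\left(x + 1 \left(-4\right)\right) \left(x + x\right)}{5} = - \frac{4}{5} + \frac{\left(x - 4\right) 2 x}{5} = - \frac{4}{5} + \frac{\left(-4 + x\right) 2 x}{5} = - \frac{4}{5} + \frac{2 x \left(-4 + x\right)}{5}$)
$-151374 + p{\left(N \right)} = -151374 - \left(- \frac{3476}{5} - 75690\right) = -151374 + \left(- \frac{4}{5} + 696 + \frac{2}{5} \cdot 189225\right) = -151374 + \left(- \frac{4}{5} + 696 + 75690\right) = -151374 + \frac{381926}{5} = - \frac{374944}{5}$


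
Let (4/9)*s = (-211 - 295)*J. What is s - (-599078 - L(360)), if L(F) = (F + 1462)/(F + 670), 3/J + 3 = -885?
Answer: 182648612607/304880 ≈ 5.9908e+5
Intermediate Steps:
J = -1/296 (J = 3/(-3 - 885) = 3/(-888) = 3*(-1/888) = -1/296 ≈ -0.0033784)
L(F) = (1462 + F)/(670 + F)
s = 2277/592 (s = 9*((-211 - 295)*(-1/296))/4 = 9*(-506*(-1/296))/4 = (9/4)*(253/148) = 2277/592 ≈ 3.8463)
s - (-599078 - L(360)) = 2277/592 - (-599078 - (1462 + 360)/(670 + 360)) = 2277/592 - (-599078 - 1822/1030) = 2277/592 - (-599078 - 1*911/515) = 2277/592 - (-599078 - 911/515) = 2277/592 - 1*(-308526081/515) = 2277/592 + 308526081/515 = 182648612607/304880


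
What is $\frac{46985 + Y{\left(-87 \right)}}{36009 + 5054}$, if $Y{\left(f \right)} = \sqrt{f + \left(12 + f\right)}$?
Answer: $\frac{46985}{41063} + \frac{9 i \sqrt{2}}{41063} \approx 1.1442 + 0.00030996 i$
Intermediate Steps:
$Y{\left(f \right)} = \sqrt{12 + 2 f}$
$\frac{46985 + Y{\left(-87 \right)}}{36009 + 5054} = \frac{46985 + \sqrt{12 + 2 \left(-87\right)}}{36009 + 5054} = \frac{46985 + \sqrt{12 - 174}}{41063} = \left(46985 + \sqrt{-162}\right) \frac{1}{41063} = \left(46985 + 9 i \sqrt{2}\right) \frac{1}{41063} = \frac{46985}{41063} + \frac{9 i \sqrt{2}}{41063}$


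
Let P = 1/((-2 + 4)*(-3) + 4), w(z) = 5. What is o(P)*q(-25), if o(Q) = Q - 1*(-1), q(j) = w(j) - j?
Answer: 15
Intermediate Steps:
P = -½ (P = 1/(2*(-3) + 4) = 1/(-6 + 4) = 1/(-2) = -½ ≈ -0.50000)
q(j) = 5 - j
o(Q) = 1 + Q (o(Q) = Q + 1 = 1 + Q)
o(P)*q(-25) = (1 - ½)*(5 - 1*(-25)) = (5 + 25)/2 = (½)*30 = 15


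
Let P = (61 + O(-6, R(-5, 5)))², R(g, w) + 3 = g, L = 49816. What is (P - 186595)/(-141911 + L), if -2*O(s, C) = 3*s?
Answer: 36339/18419 ≈ 1.9729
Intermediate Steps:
R(g, w) = -3 + g
O(s, C) = -3*s/2
P = 4900 (P = (61 - 3/2*(-6))² = (61 + 9)² = 70² = 4900)
(P - 186595)/(-141911 + L) = (4900 - 186595)/(-141911 + 49816) = -181695/(-92095) = -181695*(-1/92095) = 36339/18419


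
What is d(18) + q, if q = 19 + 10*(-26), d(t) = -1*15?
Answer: -256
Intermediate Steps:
d(t) = -15
q = -241 (q = 19 - 260 = -241)
d(18) + q = -15 - 241 = -256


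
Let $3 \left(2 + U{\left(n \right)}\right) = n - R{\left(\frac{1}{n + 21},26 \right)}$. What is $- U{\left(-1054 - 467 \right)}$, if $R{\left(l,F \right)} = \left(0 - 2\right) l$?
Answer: $\frac{1145251}{2250} \approx 509.0$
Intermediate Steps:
$R{\left(l,F \right)} = - 2 l$
$U{\left(n \right)} = -2 + \frac{n}{3} + \frac{2}{3 \left(21 + n\right)}$ ($U{\left(n \right)} = -2 + \frac{n - - \frac{2}{n + 21}}{3} = -2 + \frac{n - - \frac{2}{21 + n}}{3} = -2 + \frac{n + \frac{2}{21 + n}}{3} = -2 + \left(\frac{n}{3} + \frac{2}{3 \left(21 + n\right)}\right) = -2 + \frac{n}{3} + \frac{2}{3 \left(21 + n\right)}$)
$- U{\left(-1054 - 467 \right)} = - \frac{2 + \left(-6 - 1521\right) \left(21 - 1521\right)}{3 \left(21 - 1521\right)} = - \frac{2 - -2290500}{3 \left(-1500\right)} = - \frac{\left(-1\right) \left(2 + 2290500\right)}{3 \cdot 1500} = - \frac{\left(-1\right) 2290502}{3 \cdot 1500} = \left(-1\right) \left(- \frac{1145251}{2250}\right) = \frac{1145251}{2250}$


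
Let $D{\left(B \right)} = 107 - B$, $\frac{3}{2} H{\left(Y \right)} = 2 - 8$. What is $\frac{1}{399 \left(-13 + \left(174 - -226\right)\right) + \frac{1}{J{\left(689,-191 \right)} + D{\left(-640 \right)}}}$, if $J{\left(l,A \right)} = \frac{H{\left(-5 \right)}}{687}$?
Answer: $\frac{513185}{79242436092} \approx 6.4761 \cdot 10^{-6}$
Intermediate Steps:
$H{\left(Y \right)} = -4$ ($H{\left(Y \right)} = \frac{2 \left(2 - 8\right)}{3} = \frac{2}{3} \left(-6\right) = -4$)
$J{\left(l,A \right)} = - \frac{4}{687}$
$\frac{1}{399 \left(-13 + \left(174 - -226\right)\right) + \frac{1}{J{\left(689,-191 \right)} + D{\left(-640 \right)}}} = \frac{1}{399 \left(-13 + \left(174 - -226\right)\right) + \frac{1}{- \frac{4}{687} + \left(107 - -640\right)}} = \frac{1}{399 \left(-13 + \left(174 + 226\right)\right) + \frac{1}{- \frac{4}{687} + \left(107 + 640\right)}} = \frac{1}{399 \left(-13 + 400\right) + \frac{1}{- \frac{4}{687} + 747}} = \frac{1}{399 \cdot 387 + \frac{1}{\frac{513185}{687}}} = \frac{1}{154413 + \frac{687}{513185}} = \frac{1}{\frac{79242436092}{513185}} = \frac{513185}{79242436092}$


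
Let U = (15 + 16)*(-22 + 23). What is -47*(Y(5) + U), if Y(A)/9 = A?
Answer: -3572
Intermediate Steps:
Y(A) = 9*A
U = 31 (U = 31*1 = 31)
-47*(Y(5) + U) = -47*(9*5 + 31) = -47*(45 + 31) = -47*76 = -3572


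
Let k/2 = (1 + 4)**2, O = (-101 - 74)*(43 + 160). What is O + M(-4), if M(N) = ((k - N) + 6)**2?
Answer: -31925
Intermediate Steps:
O = -35525 (O = -175*203 = -35525)
k = 50 (k = 2*(1 + 4)**2 = 2*5**2 = 2*25 = 50)
M(N) = (56 - N)**2 (M(N) = ((50 - N) + 6)**2 = (56 - N)**2)
O + M(-4) = -35525 + (56 - 1*(-4))**2 = -35525 + (56 + 4)**2 = -35525 + 60**2 = -35525 + 3600 = -31925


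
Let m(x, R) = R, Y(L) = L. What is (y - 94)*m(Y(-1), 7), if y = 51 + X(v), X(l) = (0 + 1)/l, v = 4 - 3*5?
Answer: -3318/11 ≈ -301.64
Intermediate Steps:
v = -11 (v = 4 - 15 = -11)
X(l) = 1/l
y = 560/11 (y = 51 + 1/(-11) = 51 - 1/11 = 560/11 ≈ 50.909)
(y - 94)*m(Y(-1), 7) = (560/11 - 94)*7 = -474/11*7 = -3318/11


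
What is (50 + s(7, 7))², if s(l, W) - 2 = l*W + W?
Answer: 11664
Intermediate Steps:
s(l, W) = 2 + W + W*l (s(l, W) = 2 + (l*W + W) = 2 + (W*l + W) = 2 + (W + W*l) = 2 + W + W*l)
(50 + s(7, 7))² = (50 + (2 + 7 + 7*7))² = (50 + (2 + 7 + 49))² = (50 + 58)² = 108² = 11664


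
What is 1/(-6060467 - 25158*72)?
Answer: -1/7871843 ≈ -1.2704e-7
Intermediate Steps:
1/(-6060467 - 25158*72) = 1/(-6060467 - 1811376) = 1/(-7871843) = -1/7871843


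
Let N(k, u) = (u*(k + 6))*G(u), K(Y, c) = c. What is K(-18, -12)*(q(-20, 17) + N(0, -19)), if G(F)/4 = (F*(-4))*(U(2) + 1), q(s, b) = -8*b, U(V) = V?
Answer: 1249248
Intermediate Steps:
G(F) = -48*F (G(F) = 4*((F*(-4))*(2 + 1)) = 4*(-4*F*3) = 4*(-12*F) = -48*F)
N(k, u) = -48*u**2*(6 + k) (N(k, u) = (u*(k + 6))*(-48*u) = (u*(6 + k))*(-48*u) = -48*u**2*(6 + k))
K(-18, -12)*(q(-20, 17) + N(0, -19)) = -12*(-8*17 + 48*(-19)**2*(-6 - 1*0)) = -12*(-136 + 48*361*(-6 + 0)) = -12*(-136 + 48*361*(-6)) = -12*(-136 - 103968) = -12*(-104104) = 1249248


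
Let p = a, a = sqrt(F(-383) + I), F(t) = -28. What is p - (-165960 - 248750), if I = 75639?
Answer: 414710 + sqrt(75611) ≈ 4.1499e+5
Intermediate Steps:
a = sqrt(75611) (a = sqrt(-28 + 75639) = sqrt(75611) ≈ 274.97)
p = sqrt(75611) ≈ 274.97
p - (-165960 - 248750) = sqrt(75611) - (-165960 - 248750) = sqrt(75611) - 1*(-414710) = sqrt(75611) + 414710 = 414710 + sqrt(75611)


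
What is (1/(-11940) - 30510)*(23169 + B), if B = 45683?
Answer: -6270513459413/2985 ≈ -2.1007e+9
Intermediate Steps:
(1/(-11940) - 30510)*(23169 + B) = (1/(-11940) - 30510)*(23169 + 45683) = (-1/11940 - 30510)*68852 = -364289401/11940*68852 = -6270513459413/2985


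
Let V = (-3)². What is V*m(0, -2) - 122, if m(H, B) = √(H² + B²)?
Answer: -104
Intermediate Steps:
m(H, B) = √(B² + H²)
V = 9
V*m(0, -2) - 122 = 9*√((-2)² + 0²) - 122 = 9*√(4 + 0) - 122 = 9*√4 - 122 = 9*2 - 122 = 18 - 122 = -104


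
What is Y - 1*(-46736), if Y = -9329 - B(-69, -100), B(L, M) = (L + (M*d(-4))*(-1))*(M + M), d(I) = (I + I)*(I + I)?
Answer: 1303607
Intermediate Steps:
d(I) = 4*I² (d(I) = (2*I)*(2*I) = 4*I²)
B(L, M) = 2*M*(L - 64*M) (B(L, M) = (L + (M*(4*(-4)²))*(-1))*(M + M) = (L + (M*(4*16))*(-1))*(2*M) = (L + (M*64)*(-1))*(2*M) = (L + (64*M)*(-1))*(2*M) = (L - 64*M)*(2*M) = 2*M*(L - 64*M))
Y = 1256871 (Y = -9329 - 2*(-100)*(-69 - 64*(-100)) = -9329 - 2*(-100)*(-69 + 6400) = -9329 - 2*(-100)*6331 = -9329 - 1*(-1266200) = -9329 + 1266200 = 1256871)
Y - 1*(-46736) = 1256871 - 1*(-46736) = 1256871 + 46736 = 1303607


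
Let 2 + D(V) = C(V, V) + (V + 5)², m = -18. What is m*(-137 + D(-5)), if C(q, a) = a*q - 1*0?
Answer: 2052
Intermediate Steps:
C(q, a) = a*q (C(q, a) = a*q + 0 = a*q)
D(V) = -2 + V² + (5 + V)² (D(V) = -2 + (V*V + (V + 5)²) = -2 + (V² + (5 + V)²) = -2 + V² + (5 + V)²)
m*(-137 + D(-5)) = -18*(-137 + (-2 + (-5)² + (5 - 5)²)) = -18*(-137 + (-2 + 25 + 0²)) = -18*(-137 + (-2 + 25 + 0)) = -18*(-137 + 23) = -18*(-114) = 2052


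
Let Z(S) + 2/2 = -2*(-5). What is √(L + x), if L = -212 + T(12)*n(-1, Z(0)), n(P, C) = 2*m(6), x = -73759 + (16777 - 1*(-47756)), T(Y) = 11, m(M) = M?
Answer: 3*I*√1034 ≈ 96.468*I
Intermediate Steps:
Z(S) = 9 (Z(S) = -1 - 2*(-5) = -1 + 10 = 9)
x = -9226 (x = -73759 + (16777 + 47756) = -73759 + 64533 = -9226)
n(P, C) = 12 (n(P, C) = 2*6 = 12)
L = -80 (L = -212 + 11*12 = -212 + 132 = -80)
√(L + x) = √(-80 - 9226) = √(-9306) = 3*I*√1034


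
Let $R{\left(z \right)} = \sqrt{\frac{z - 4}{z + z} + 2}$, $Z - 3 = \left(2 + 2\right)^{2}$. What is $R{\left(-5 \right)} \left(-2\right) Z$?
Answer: $- \frac{19 \sqrt{290}}{5} \approx -64.712$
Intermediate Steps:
$Z = 19$ ($Z = 3 + \left(2 + 2\right)^{2} = 3 + 4^{2} = 3 + 16 = 19$)
$R{\left(z \right)} = \sqrt{2 + \frac{-4 + z}{2 z}}$ ($R{\left(z \right)} = \sqrt{\frac{-4 + z}{2 z} + 2} = \sqrt{2 + \frac{-4 + z}{2 z}}$)
$R{\left(-5 \right)} \left(-2\right) Z = \frac{\sqrt{10 - \frac{8}{-5}}}{2} \left(-2\right) 19 = \frac{\sqrt{10 - - \frac{8}{5}}}{2} \left(-2\right) 19 = \frac{\sqrt{10 + \frac{8}{5}}}{2} \left(-2\right) 19 = \frac{\sqrt{\frac{58}{5}}}{2} \left(-2\right) 19 = \frac{\frac{1}{5} \sqrt{290}}{2} \left(-2\right) 19 = \frac{\sqrt{290}}{10} \left(-2\right) 19 = - \frac{\sqrt{290}}{5} \cdot 19 = - \frac{19 \sqrt{290}}{5}$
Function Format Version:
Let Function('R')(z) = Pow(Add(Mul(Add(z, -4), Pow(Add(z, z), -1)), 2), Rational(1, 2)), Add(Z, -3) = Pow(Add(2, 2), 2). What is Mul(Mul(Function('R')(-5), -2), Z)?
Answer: Mul(Rational(-19, 5), Pow(290, Rational(1, 2))) ≈ -64.712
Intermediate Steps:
Z = 19 (Z = Add(3, Pow(Add(2, 2), 2)) = Add(3, Pow(4, 2)) = Add(3, 16) = 19)
Function('R')(z) = Pow(Add(2, Mul(Rational(1, 2), Pow(z, -1), Add(-4, z))), Rational(1, 2)) (Function('R')(z) = Pow(Add(Mul(Add(-4, z), Pow(Mul(2, z), -1)), 2), Rational(1, 2)) = Pow(Add(Mul(Add(-4, z), Mul(Rational(1, 2), Pow(z, -1))), 2), Rational(1, 2)) = Pow(Add(Mul(Rational(1, 2), Pow(z, -1), Add(-4, z)), 2), Rational(1, 2)) = Pow(Add(2, Mul(Rational(1, 2), Pow(z, -1), Add(-4, z))), Rational(1, 2)))
Mul(Mul(Function('R')(-5), -2), Z) = Mul(Mul(Mul(Rational(1, 2), Pow(Add(10, Mul(-8, Pow(-5, -1))), Rational(1, 2))), -2), 19) = Mul(Mul(Mul(Rational(1, 2), Pow(Add(10, Mul(-8, Rational(-1, 5))), Rational(1, 2))), -2), 19) = Mul(Mul(Mul(Rational(1, 2), Pow(Add(10, Rational(8, 5)), Rational(1, 2))), -2), 19) = Mul(Mul(Mul(Rational(1, 2), Pow(Rational(58, 5), Rational(1, 2))), -2), 19) = Mul(Mul(Mul(Rational(1, 2), Mul(Rational(1, 5), Pow(290, Rational(1, 2)))), -2), 19) = Mul(Mul(Mul(Rational(1, 10), Pow(290, Rational(1, 2))), -2), 19) = Mul(Mul(Rational(-1, 5), Pow(290, Rational(1, 2))), 19) = Mul(Rational(-19, 5), Pow(290, Rational(1, 2)))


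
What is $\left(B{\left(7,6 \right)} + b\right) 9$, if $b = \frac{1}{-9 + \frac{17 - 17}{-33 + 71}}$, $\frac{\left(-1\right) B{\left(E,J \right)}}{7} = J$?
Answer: $-379$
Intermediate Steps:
$B{\left(E,J \right)} = - 7 J$
$b = - \frac{1}{9}$ ($b = \frac{1}{-9 + \frac{0}{38}} = \frac{1}{-9 + 0 \cdot \frac{1}{38}} = \frac{1}{-9 + 0} = \frac{1}{-9} = - \frac{1}{9} \approx -0.11111$)
$\left(B{\left(7,6 \right)} + b\right) 9 = \left(\left(-7\right) 6 - \frac{1}{9}\right) 9 = \left(-42 - \frac{1}{9}\right) 9 = \left(- \frac{379}{9}\right) 9 = -379$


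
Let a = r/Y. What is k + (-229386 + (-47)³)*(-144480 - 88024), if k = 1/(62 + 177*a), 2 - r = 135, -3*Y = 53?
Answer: 5725909484158477/73909 ≈ 7.7472e+10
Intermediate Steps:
Y = -53/3 (Y = -⅓*53 = -53/3 ≈ -17.667)
r = -133 (r = 2 - 1*135 = 2 - 135 = -133)
a = 399/53 (a = -133/(-53/3) = -133*(-3/53) = 399/53 ≈ 7.5283)
k = 53/73909 (k = 1/(62 + 177*(399/53)) = 1/(62 + 70623/53) = 1/(73909/53) = 53/73909 ≈ 0.00071710)
k + (-229386 + (-47)³)*(-144480 - 88024) = 53/73909 + (-229386 + (-47)³)*(-144480 - 88024) = 53/73909 + (-229386 - 103823)*(-232504) = 53/73909 - 333209*(-232504) = 53/73909 + 77472425336 = 5725909484158477/73909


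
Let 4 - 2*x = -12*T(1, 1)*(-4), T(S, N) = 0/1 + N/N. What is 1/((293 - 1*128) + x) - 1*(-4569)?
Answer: 653368/143 ≈ 4569.0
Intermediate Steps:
T(S, N) = 1 (T(S, N) = 0*1 + 1 = 0 + 1 = 1)
x = -22 (x = 2 - (-12*1)*(-4)/2 = 2 - (-6)*(-4) = 2 - ½*48 = 2 - 24 = -22)
1/((293 - 1*128) + x) - 1*(-4569) = 1/((293 - 1*128) - 22) - 1*(-4569) = 1/((293 - 128) - 22) + 4569 = 1/(165 - 22) + 4569 = 1/143 + 4569 = 653368/143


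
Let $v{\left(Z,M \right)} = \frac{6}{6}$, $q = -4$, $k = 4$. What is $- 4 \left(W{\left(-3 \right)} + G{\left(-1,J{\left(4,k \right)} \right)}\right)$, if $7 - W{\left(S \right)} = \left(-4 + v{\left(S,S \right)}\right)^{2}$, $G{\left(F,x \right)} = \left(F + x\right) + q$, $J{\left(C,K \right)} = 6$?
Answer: $4$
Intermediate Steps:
$v{\left(Z,M \right)} = 1$ ($v{\left(Z,M \right)} = 6 \cdot \frac{1}{6} = 1$)
$G{\left(F,x \right)} = -4 + F + x$ ($G{\left(F,x \right)} = \left(F + x\right) - 4 = -4 + F + x$)
$W{\left(S \right)} = -2$ ($W{\left(S \right)} = 7 - \left(-4 + 1\right)^{2} = 7 - \left(-3\right)^{2} = 7 - 9 = -2$)
$- 4 \left(W{\left(-3 \right)} + G{\left(-1,J{\left(4,k \right)} \right)}\right) = - 4 \left(-2 - -1\right) = - 4 \left(-2 + 1\right) = \left(-4\right) \left(-1\right) = 4$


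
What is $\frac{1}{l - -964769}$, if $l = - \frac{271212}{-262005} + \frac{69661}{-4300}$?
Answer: $\frac{75108100}{72460827507653} \approx 1.0365 \cdot 10^{-6}$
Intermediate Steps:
$l = - \frac{1139021247}{75108100}$ ($l = \left(-271212\right) \left(- \frac{1}{262005}\right) + 69661 \left(- \frac{1}{4300}\right) = \frac{90404}{87335} - \frac{69661}{4300} = - \frac{1139021247}{75108100} \approx -15.165$)
$\frac{1}{l - -964769} = \frac{1}{- \frac{1139021247}{75108100} - -964769} = \frac{1}{- \frac{1139021247}{75108100} + 964769} = \frac{1}{\frac{72460827507653}{75108100}} = \frac{75108100}{72460827507653}$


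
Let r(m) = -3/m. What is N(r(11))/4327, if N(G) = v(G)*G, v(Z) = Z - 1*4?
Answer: 141/523567 ≈ 0.00026931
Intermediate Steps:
v(Z) = -4 + Z (v(Z) = Z - 4 = -4 + Z)
N(G) = G*(-4 + G) (N(G) = (-4 + G)*G = G*(-4 + G))
N(r(11))/4327 = ((-3/11)*(-4 - 3/11))/4327 = ((-3*1/11)*(-4 - 3*1/11))*(1/4327) = -3*(-4 - 3/11)/11*(1/4327) = -3/11*(-47/11)*(1/4327) = (141/121)*(1/4327) = 141/523567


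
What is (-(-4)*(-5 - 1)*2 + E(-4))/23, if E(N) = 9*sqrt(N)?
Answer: -48/23 + 18*I/23 ≈ -2.087 + 0.78261*I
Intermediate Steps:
(-(-4)*(-5 - 1)*2 + E(-4))/23 = (-(-4)*(-5 - 1)*2 + 9*sqrt(-4))/23 = (-(-4)*(-6)*2 + 9*(2*I))/23 = (-1*24*2 + 18*I)/23 = (-24*2 + 18*I)/23 = (-48 + 18*I)/23 = -48/23 + 18*I/23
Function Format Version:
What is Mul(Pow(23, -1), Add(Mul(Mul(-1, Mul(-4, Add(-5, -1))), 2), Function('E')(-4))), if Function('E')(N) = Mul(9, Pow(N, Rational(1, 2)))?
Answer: Add(Rational(-48, 23), Mul(Rational(18, 23), I)) ≈ Add(-2.0870, Mul(0.78261, I))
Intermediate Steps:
Mul(Pow(23, -1), Add(Mul(Mul(-1, Mul(-4, Add(-5, -1))), 2), Function('E')(-4))) = Mul(Pow(23, -1), Add(Mul(Mul(-1, Mul(-4, Add(-5, -1))), 2), Mul(9, Pow(-4, Rational(1, 2))))) = Mul(Rational(1, 23), Add(Mul(Mul(-1, Mul(-4, -6)), 2), Mul(9, Mul(2, I)))) = Mul(Rational(1, 23), Add(Mul(Mul(-1, 24), 2), Mul(18, I))) = Mul(Rational(1, 23), Add(Mul(-24, 2), Mul(18, I))) = Mul(Rational(1, 23), Add(-48, Mul(18, I))) = Add(Rational(-48, 23), Mul(Rational(18, 23), I))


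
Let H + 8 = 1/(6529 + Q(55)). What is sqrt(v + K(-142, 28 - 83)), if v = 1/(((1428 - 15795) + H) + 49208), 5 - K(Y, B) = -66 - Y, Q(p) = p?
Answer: I*sqrt(3734389221488650527)/229340473 ≈ 8.4261*I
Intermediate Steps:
H = -52671/6584 (H = -8 + 1/(6529 + 55) = -8 + 1/6584 = -52671/6584 ≈ -7.9998)
K(Y, B) = 71 + Y (K(Y, B) = 5 - (-66 - Y) = 5 + (66 + Y) = 71 + Y)
v = 6584/229340473 (v = 1/(((1428 - 15795) - 52671/6584) + 49208) = 1/((-14367 - 52671/6584) + 49208) = 1/(-94644999/6584 + 49208) = 1/(229340473/6584) = 6584/229340473 ≈ 2.8708e-5)
sqrt(v + K(-142, 28 - 83)) = sqrt(6584/229340473 + (71 - 142)) = sqrt(6584/229340473 - 71) = sqrt(-16283166999/229340473) = I*sqrt(3734389221488650527)/229340473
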